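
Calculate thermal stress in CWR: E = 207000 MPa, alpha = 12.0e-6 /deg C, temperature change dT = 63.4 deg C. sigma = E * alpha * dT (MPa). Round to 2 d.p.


sigma = E * alpha * dT
sigma = 207000 * 12.0e-6 * 63.4
sigma = 2.484 * 63.4
sigma = 157.49 MPa

157.49


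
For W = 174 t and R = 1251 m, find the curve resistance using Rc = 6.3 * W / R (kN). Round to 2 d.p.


Rc = 6.3 * W / R
Rc = 6.3 * 174 / 1251
Rc = 1096.2 / 1251
Rc = 0.88 kN

0.88


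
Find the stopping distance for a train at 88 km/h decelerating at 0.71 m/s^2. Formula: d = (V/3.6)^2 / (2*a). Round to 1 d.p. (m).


Convert speed: V = 88 / 3.6 = 24.4444 m/s
V^2 = 597.5309
d = 597.5309 / (2 * 0.71)
d = 597.5309 / 1.42
d = 420.8 m

420.8


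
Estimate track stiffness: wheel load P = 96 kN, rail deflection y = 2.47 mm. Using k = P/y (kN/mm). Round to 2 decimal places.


Track stiffness k = P / y
k = 96 / 2.47
k = 38.87 kN/mm

38.87


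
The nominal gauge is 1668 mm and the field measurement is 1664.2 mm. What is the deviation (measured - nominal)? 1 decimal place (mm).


Deviation = measured - nominal
Deviation = 1664.2 - 1668
Deviation = -3.8 mm

-3.8


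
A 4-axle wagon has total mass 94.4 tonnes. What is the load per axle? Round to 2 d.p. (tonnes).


Load per axle = total weight / number of axles
Load = 94.4 / 4
Load = 23.60 tonnes

23.60


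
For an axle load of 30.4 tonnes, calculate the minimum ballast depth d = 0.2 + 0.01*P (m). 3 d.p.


d = 0.2 + 0.01 * 30.4
d = 0.2 + 0.304
d = 0.504 m

0.504


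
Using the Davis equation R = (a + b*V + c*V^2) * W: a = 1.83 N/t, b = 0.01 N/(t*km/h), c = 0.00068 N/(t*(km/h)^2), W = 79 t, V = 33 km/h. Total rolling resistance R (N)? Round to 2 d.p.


b*V = 0.01 * 33 = 0.33
c*V^2 = 0.00068 * 1089 = 0.74052
R_per_t = 1.83 + 0.33 + 0.74052 = 2.90052 N/t
R_total = 2.90052 * 79 = 229.14 N

229.14


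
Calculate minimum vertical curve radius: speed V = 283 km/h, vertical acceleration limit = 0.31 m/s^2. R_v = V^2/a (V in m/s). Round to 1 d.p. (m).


Convert speed: V = 283 / 3.6 = 78.6111 m/s
V^2 = 6179.7068 m^2/s^2
R_v = 6179.7068 / 0.31
R_v = 19934.5 m

19934.5


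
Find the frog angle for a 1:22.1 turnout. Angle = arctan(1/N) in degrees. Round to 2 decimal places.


1/N = 1/22.1 = 0.045249
angle = arctan(0.045249) = 0.045218 rad
angle = 0.045218 * 180/pi = 2.59 degrees

2.59


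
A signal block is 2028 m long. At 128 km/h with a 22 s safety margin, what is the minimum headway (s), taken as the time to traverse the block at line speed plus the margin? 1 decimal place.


V = 128 / 3.6 = 35.5556 m/s
Block traversal time = 2028 / 35.5556 = 57.0375 s
Headway = 57.0375 + 22
Headway = 79.0 s

79.0


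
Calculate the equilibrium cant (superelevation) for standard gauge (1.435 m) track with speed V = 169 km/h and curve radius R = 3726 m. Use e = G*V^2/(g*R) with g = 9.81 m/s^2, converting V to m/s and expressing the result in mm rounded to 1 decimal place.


Convert speed: V = 169 / 3.6 = 46.9444 m/s
Apply formula: e = 1.435 * 46.9444^2 / (9.81 * 3726)
e = 1.435 * 2203.7809 / 36552.06
e = 0.086518 m = 86.5 mm

86.5


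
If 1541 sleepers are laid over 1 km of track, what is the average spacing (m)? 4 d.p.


Spacing = 1000 m / number of sleepers
Spacing = 1000 / 1541
Spacing = 0.6489 m

0.6489


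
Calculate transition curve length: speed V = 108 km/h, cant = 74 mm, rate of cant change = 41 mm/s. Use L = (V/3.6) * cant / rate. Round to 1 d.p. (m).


Convert speed: V = 108 / 3.6 = 30.0 m/s
L = 30.0 * 74 / 41
L = 2220.0 / 41
L = 54.1 m

54.1


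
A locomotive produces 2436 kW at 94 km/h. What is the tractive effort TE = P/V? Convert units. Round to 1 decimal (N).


Convert: P = 2436 kW = 2436000 W
V = 94 / 3.6 = 26.1111 m/s
TE = 2436000 / 26.1111
TE = 93293.6 N

93293.6


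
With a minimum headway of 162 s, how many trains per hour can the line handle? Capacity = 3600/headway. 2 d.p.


Capacity = 3600 / headway
Capacity = 3600 / 162
Capacity = 22.22 trains/hour

22.22


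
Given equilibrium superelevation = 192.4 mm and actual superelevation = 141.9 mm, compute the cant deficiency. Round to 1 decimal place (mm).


Cant deficiency = equilibrium cant - actual cant
CD = 192.4 - 141.9
CD = 50.5 mm

50.5


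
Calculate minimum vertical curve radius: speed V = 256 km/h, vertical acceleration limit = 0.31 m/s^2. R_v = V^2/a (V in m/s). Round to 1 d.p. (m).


Convert speed: V = 256 / 3.6 = 71.1111 m/s
V^2 = 5056.7901 m^2/s^2
R_v = 5056.7901 / 0.31
R_v = 16312.2 m

16312.2


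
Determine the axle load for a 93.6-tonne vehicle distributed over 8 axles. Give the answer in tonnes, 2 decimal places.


Load per axle = total weight / number of axles
Load = 93.6 / 8
Load = 11.70 tonnes

11.70


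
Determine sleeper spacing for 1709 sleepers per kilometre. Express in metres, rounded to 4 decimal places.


Spacing = 1000 m / number of sleepers
Spacing = 1000 / 1709
Spacing = 0.5851 m

0.5851


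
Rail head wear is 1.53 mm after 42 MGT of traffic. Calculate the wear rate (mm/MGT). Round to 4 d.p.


Wear rate = total wear / cumulative tonnage
Rate = 1.53 / 42
Rate = 0.0364 mm/MGT

0.0364


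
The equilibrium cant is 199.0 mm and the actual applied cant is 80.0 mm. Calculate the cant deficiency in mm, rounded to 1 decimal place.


Cant deficiency = equilibrium cant - actual cant
CD = 199.0 - 80.0
CD = 119.0 mm

119.0


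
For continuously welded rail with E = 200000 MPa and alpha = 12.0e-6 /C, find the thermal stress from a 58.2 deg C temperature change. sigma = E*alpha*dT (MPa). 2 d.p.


sigma = E * alpha * dT
sigma = 200000 * 12.0e-6 * 58.2
sigma = 2.4 * 58.2
sigma = 139.68 MPa

139.68


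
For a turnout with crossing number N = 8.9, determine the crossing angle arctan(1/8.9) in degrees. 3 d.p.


1/N = 1/8.9 = 0.11236
angle = arctan(0.11236) = 0.11189 rad
angle = 0.11189 * 180/pi = 6.411 degrees

6.411


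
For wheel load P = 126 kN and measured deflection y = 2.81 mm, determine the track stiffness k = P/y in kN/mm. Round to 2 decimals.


Track stiffness k = P / y
k = 126 / 2.81
k = 44.84 kN/mm

44.84


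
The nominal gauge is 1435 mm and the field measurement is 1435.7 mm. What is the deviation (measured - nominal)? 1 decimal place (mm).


Deviation = measured - nominal
Deviation = 1435.7 - 1435
Deviation = 0.7 mm

0.7


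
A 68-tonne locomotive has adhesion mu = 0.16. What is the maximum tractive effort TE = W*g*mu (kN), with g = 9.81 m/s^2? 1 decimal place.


TE_max = W * g * mu
TE_max = 68 * 9.81 * 0.16
TE_max = 667.08 * 0.16
TE_max = 106.7 kN

106.7


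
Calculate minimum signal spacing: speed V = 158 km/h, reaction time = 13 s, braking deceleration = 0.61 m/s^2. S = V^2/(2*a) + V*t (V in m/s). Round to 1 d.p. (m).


V = 158 / 3.6 = 43.8889 m/s
Braking distance = 43.8889^2 / (2*0.61) = 1578.8808 m
Sighting distance = 43.8889 * 13 = 570.5556 m
S = 1578.8808 + 570.5556 = 2149.4 m

2149.4


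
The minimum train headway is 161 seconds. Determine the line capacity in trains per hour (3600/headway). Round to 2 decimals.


Capacity = 3600 / headway
Capacity = 3600 / 161
Capacity = 22.36 trains/hour

22.36


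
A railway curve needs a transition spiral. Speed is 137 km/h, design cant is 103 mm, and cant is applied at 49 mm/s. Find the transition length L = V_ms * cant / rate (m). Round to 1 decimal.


Convert speed: V = 137 / 3.6 = 38.0556 m/s
L = 38.0556 * 103 / 49
L = 3919.7222 / 49
L = 80.0 m

80.0


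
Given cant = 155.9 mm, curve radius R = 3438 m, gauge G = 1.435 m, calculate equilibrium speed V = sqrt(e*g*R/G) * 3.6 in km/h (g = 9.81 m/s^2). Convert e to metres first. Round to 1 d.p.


Convert cant: e = 155.9 mm = 0.1559 m
V_ms = sqrt(0.1559 * 9.81 * 3438 / 1.435)
V_ms = sqrt(3664.114984) = 60.5319 m/s
V = 60.5319 * 3.6 = 217.9 km/h

217.9


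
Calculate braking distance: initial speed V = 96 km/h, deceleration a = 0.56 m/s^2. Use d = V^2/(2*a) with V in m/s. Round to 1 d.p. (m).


Convert speed: V = 96 / 3.6 = 26.6667 m/s
V^2 = 711.1111
d = 711.1111 / (2 * 0.56)
d = 711.1111 / 1.12
d = 634.9 m

634.9


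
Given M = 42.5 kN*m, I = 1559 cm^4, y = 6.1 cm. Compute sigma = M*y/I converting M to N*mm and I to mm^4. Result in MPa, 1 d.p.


Convert units:
M = 42.5 kN*m = 42500000 N*mm
y = 6.1 cm = 61 mm
I = 1559 cm^4 = 15590000 mm^4
sigma = 42500000 * 61 / 15590000
sigma = 166.3 MPa

166.3


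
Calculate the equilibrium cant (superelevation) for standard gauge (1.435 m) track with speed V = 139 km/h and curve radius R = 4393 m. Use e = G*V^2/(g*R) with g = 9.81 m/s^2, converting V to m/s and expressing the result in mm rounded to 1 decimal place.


Convert speed: V = 139 / 3.6 = 38.6111 m/s
Apply formula: e = 1.435 * 38.6111^2 / (9.81 * 4393)
e = 1.435 * 1490.8179 / 43095.33
e = 0.049642 m = 49.6 mm

49.6


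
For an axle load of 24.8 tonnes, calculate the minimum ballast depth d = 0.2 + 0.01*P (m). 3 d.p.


d = 0.2 + 0.01 * 24.8
d = 0.2 + 0.248
d = 0.448 m

0.448


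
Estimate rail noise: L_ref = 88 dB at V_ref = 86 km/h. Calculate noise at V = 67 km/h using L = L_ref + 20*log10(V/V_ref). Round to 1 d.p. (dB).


V/V_ref = 67 / 86 = 0.77907
log10(0.77907) = -0.108424
20 * -0.108424 = -2.1685
L = 88 + -2.1685 = 85.8 dB

85.8


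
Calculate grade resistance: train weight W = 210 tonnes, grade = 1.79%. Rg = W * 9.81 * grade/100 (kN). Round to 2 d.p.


Rg = W * 9.81 * grade / 100
Rg = 210 * 9.81 * 1.79 / 100
Rg = 2060.1 * 0.0179
Rg = 36.88 kN

36.88


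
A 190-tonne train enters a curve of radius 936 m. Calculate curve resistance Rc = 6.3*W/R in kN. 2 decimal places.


Rc = 6.3 * W / R
Rc = 6.3 * 190 / 936
Rc = 1197.0 / 936
Rc = 1.28 kN

1.28


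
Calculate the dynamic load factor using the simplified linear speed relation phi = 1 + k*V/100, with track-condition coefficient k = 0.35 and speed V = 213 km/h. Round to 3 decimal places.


phi = 1 + k * V / 100
phi = 1 + 0.35 * 213 / 100
phi = 1 + 0.7455
phi = 1.746

1.746


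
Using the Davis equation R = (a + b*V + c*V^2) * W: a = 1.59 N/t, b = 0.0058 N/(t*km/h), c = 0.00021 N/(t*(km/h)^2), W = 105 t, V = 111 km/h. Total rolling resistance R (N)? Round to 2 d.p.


b*V = 0.0058 * 111 = 0.6438
c*V^2 = 0.00021 * 12321 = 2.58741
R_per_t = 1.59 + 0.6438 + 2.58741 = 4.82121 N/t
R_total = 4.82121 * 105 = 506.23 N

506.23


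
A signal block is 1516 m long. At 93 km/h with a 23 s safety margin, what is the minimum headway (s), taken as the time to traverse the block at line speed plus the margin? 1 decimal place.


V = 93 / 3.6 = 25.8333 m/s
Block traversal time = 1516 / 25.8333 = 58.6839 s
Headway = 58.6839 + 23
Headway = 81.7 s

81.7


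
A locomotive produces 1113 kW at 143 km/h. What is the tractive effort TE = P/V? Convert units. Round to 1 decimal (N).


Convert: P = 1113 kW = 1113000 W
V = 143 / 3.6 = 39.7222 m/s
TE = 1113000 / 39.7222
TE = 28019.6 N

28019.6


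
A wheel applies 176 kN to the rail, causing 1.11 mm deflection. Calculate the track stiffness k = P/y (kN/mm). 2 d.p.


Track stiffness k = P / y
k = 176 / 1.11
k = 158.56 kN/mm

158.56


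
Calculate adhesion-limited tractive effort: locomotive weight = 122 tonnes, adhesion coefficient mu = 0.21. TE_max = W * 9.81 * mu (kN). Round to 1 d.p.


TE_max = W * g * mu
TE_max = 122 * 9.81 * 0.21
TE_max = 1196.82 * 0.21
TE_max = 251.3 kN

251.3


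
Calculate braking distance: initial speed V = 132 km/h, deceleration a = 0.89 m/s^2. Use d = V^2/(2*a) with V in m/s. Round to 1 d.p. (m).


Convert speed: V = 132 / 3.6 = 36.6667 m/s
V^2 = 1344.4444
d = 1344.4444 / (2 * 0.89)
d = 1344.4444 / 1.78
d = 755.3 m

755.3


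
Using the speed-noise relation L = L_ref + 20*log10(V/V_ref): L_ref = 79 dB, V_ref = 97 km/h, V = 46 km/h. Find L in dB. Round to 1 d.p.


V/V_ref = 46 / 97 = 0.474227
log10(0.474227) = -0.324014
20 * -0.324014 = -6.4803
L = 79 + -6.4803 = 72.5 dB

72.5


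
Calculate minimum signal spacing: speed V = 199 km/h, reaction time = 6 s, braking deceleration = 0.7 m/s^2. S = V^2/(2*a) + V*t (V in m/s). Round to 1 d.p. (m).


V = 199 / 3.6 = 55.2778 m/s
Braking distance = 55.2778^2 / (2*0.7) = 2182.5948 m
Sighting distance = 55.2778 * 6 = 331.6667 m
S = 2182.5948 + 331.6667 = 2514.3 m

2514.3


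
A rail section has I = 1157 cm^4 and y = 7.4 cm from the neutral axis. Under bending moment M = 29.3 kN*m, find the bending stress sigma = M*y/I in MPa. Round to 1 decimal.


Convert units:
M = 29.3 kN*m = 29300000 N*mm
y = 7.4 cm = 74 mm
I = 1157 cm^4 = 11570000 mm^4
sigma = 29300000 * 74 / 11570000
sigma = 187.4 MPa

187.4


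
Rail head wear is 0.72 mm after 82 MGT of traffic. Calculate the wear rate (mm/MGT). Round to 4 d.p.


Wear rate = total wear / cumulative tonnage
Rate = 0.72 / 82
Rate = 0.0088 mm/MGT

0.0088


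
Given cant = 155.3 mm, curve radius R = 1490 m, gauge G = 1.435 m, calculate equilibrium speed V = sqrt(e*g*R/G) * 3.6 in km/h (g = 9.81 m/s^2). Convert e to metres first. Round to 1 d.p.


Convert cant: e = 155.3 mm = 0.1553 m
V_ms = sqrt(0.1553 * 9.81 * 1490 / 1.435)
V_ms = sqrt(1581.884718) = 39.7729 m/s
V = 39.7729 * 3.6 = 143.2 km/h

143.2


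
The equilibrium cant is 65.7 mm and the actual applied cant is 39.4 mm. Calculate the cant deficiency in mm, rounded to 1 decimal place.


Cant deficiency = equilibrium cant - actual cant
CD = 65.7 - 39.4
CD = 26.3 mm

26.3


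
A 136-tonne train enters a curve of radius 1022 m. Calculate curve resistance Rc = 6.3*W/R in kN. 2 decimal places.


Rc = 6.3 * W / R
Rc = 6.3 * 136 / 1022
Rc = 856.8 / 1022
Rc = 0.84 kN

0.84


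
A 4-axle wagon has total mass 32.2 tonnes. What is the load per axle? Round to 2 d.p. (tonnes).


Load per axle = total weight / number of axles
Load = 32.2 / 4
Load = 8.05 tonnes

8.05


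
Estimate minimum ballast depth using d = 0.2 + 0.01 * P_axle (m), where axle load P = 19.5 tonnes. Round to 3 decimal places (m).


d = 0.2 + 0.01 * 19.5
d = 0.2 + 0.195
d = 0.395 m

0.395


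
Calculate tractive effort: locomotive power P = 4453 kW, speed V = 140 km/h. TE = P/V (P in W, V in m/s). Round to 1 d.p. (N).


Convert: P = 4453 kW = 4453000 W
V = 140 / 3.6 = 38.8889 m/s
TE = 4453000 / 38.8889
TE = 114505.7 N

114505.7


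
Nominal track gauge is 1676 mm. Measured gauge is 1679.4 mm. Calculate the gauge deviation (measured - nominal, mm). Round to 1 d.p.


Deviation = measured - nominal
Deviation = 1679.4 - 1676
Deviation = 3.4 mm

3.4


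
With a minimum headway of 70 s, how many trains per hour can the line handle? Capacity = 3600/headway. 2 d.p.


Capacity = 3600 / headway
Capacity = 3600 / 70
Capacity = 51.43 trains/hour

51.43


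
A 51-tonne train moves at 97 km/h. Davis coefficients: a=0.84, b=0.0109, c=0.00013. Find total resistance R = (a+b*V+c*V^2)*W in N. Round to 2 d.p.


b*V = 0.0109 * 97 = 1.0573
c*V^2 = 0.00013 * 9409 = 1.22317
R_per_t = 0.84 + 1.0573 + 1.22317 = 3.12047 N/t
R_total = 3.12047 * 51 = 159.14 N

159.14


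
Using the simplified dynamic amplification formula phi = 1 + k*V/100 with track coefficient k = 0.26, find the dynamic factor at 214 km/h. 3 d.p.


phi = 1 + k * V / 100
phi = 1 + 0.26 * 214 / 100
phi = 1 + 0.5564
phi = 1.556

1.556


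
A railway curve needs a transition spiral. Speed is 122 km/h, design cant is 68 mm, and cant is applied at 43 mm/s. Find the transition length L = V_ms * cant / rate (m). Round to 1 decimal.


Convert speed: V = 122 / 3.6 = 33.8889 m/s
L = 33.8889 * 68 / 43
L = 2304.4444 / 43
L = 53.6 m

53.6


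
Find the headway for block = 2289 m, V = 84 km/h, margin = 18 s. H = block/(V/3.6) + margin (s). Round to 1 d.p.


V = 84 / 3.6 = 23.3333 m/s
Block traversal time = 2289 / 23.3333 = 98.1 s
Headway = 98.1 + 18
Headway = 116.1 s

116.1


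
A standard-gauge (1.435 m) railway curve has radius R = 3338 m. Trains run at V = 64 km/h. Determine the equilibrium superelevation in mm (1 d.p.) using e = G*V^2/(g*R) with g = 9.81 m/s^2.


Convert speed: V = 64 / 3.6 = 17.7778 m/s
Apply formula: e = 1.435 * 17.7778^2 / (9.81 * 3338)
e = 1.435 * 316.0494 / 32745.78
e = 0.01385 m = 13.9 mm

13.9


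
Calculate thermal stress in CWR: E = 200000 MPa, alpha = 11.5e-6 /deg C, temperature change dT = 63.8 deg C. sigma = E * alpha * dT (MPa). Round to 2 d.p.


sigma = E * alpha * dT
sigma = 200000 * 11.5e-6 * 63.8
sigma = 2.3 * 63.8
sigma = 146.74 MPa

146.74


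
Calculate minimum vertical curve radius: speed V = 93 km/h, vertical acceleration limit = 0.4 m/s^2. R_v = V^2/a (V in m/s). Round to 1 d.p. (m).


Convert speed: V = 93 / 3.6 = 25.8333 m/s
V^2 = 667.3611 m^2/s^2
R_v = 667.3611 / 0.4
R_v = 1668.4 m

1668.4


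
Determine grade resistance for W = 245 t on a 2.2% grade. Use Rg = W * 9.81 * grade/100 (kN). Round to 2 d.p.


Rg = W * 9.81 * grade / 100
Rg = 245 * 9.81 * 2.2 / 100
Rg = 2403.45 * 0.022
Rg = 52.88 kN

52.88


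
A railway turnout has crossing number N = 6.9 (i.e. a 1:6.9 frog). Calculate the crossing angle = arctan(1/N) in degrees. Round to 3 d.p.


1/N = 1/6.9 = 0.144928
angle = arctan(0.144928) = 0.143925 rad
angle = 0.143925 * 180/pi = 8.246 degrees

8.246


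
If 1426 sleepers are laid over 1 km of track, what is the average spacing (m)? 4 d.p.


Spacing = 1000 m / number of sleepers
Spacing = 1000 / 1426
Spacing = 0.7013 m

0.7013


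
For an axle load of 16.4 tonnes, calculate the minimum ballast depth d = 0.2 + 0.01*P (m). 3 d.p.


d = 0.2 + 0.01 * 16.4
d = 0.2 + 0.164
d = 0.364 m

0.364


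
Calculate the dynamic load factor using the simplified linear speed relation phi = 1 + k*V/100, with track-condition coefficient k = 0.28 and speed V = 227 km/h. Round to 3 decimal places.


phi = 1 + k * V / 100
phi = 1 + 0.28 * 227 / 100
phi = 1 + 0.6356
phi = 1.636

1.636


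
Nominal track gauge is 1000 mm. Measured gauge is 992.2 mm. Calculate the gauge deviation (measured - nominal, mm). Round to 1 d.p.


Deviation = measured - nominal
Deviation = 992.2 - 1000
Deviation = -7.8 mm

-7.8


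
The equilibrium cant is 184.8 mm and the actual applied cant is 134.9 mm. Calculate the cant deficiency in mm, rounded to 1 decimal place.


Cant deficiency = equilibrium cant - actual cant
CD = 184.8 - 134.9
CD = 49.9 mm

49.9


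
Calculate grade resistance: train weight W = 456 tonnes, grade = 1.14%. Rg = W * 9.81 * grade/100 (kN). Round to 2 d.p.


Rg = W * 9.81 * grade / 100
Rg = 456 * 9.81 * 1.14 / 100
Rg = 4473.36 * 0.0114
Rg = 51.00 kN

51.00


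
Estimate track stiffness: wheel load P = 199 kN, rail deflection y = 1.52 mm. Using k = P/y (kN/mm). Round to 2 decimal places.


Track stiffness k = P / y
k = 199 / 1.52
k = 130.92 kN/mm

130.92


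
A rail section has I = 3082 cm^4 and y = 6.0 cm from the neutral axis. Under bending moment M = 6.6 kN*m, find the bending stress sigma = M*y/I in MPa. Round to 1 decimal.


Convert units:
M = 6.6 kN*m = 6600000 N*mm
y = 6.0 cm = 60 mm
I = 3082 cm^4 = 30820000 mm^4
sigma = 6600000 * 60 / 30820000
sigma = 12.8 MPa

12.8


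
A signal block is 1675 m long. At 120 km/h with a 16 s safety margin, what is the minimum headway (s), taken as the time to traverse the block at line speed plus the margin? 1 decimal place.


V = 120 / 3.6 = 33.3333 m/s
Block traversal time = 1675 / 33.3333 = 50.25 s
Headway = 50.25 + 16
Headway = 66.3 s

66.3


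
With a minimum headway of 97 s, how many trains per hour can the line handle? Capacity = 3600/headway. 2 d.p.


Capacity = 3600 / headway
Capacity = 3600 / 97
Capacity = 37.11 trains/hour

37.11


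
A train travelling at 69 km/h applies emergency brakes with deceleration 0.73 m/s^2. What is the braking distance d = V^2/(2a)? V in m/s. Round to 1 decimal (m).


Convert speed: V = 69 / 3.6 = 19.1667 m/s
V^2 = 367.3611
d = 367.3611 / (2 * 0.73)
d = 367.3611 / 1.46
d = 251.6 m

251.6


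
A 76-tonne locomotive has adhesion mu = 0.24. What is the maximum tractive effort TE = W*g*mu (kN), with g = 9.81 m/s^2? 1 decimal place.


TE_max = W * g * mu
TE_max = 76 * 9.81 * 0.24
TE_max = 745.56 * 0.24
TE_max = 178.9 kN

178.9


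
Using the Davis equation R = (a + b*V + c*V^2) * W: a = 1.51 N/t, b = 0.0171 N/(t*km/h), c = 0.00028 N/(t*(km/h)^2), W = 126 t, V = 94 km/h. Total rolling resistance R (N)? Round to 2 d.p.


b*V = 0.0171 * 94 = 1.6074
c*V^2 = 0.00028 * 8836 = 2.47408
R_per_t = 1.51 + 1.6074 + 2.47408 = 5.59148 N/t
R_total = 5.59148 * 126 = 704.53 N

704.53


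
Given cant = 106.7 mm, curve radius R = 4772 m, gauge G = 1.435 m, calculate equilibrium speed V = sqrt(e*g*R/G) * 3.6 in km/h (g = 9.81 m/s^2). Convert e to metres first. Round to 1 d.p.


Convert cant: e = 106.7 mm = 0.1067 m
V_ms = sqrt(0.1067 * 9.81 * 4772 / 1.435)
V_ms = sqrt(3480.823167) = 58.9985 m/s
V = 58.9985 * 3.6 = 212.4 km/h

212.4


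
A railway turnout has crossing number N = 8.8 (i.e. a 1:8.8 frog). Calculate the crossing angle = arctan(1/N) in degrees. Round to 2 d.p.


1/N = 1/8.8 = 0.113636
angle = arctan(0.113636) = 0.113151 rad
angle = 0.113151 * 180/pi = 6.48 degrees

6.48


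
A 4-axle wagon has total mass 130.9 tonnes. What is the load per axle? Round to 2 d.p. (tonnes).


Load per axle = total weight / number of axles
Load = 130.9 / 4
Load = 32.73 tonnes

32.73


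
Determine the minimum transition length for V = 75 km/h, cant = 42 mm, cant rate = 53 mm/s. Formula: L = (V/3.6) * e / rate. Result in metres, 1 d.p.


Convert speed: V = 75 / 3.6 = 20.8333 m/s
L = 20.8333 * 42 / 53
L = 875.0 / 53
L = 16.5 m

16.5


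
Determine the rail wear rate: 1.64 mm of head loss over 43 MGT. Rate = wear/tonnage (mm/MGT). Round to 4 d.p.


Wear rate = total wear / cumulative tonnage
Rate = 1.64 / 43
Rate = 0.0381 mm/MGT

0.0381


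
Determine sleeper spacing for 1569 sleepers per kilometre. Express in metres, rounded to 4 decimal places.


Spacing = 1000 m / number of sleepers
Spacing = 1000 / 1569
Spacing = 0.6373 m

0.6373


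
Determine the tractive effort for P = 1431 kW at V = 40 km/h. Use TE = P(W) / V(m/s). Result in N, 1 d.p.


Convert: P = 1431 kW = 1431000 W
V = 40 / 3.6 = 11.1111 m/s
TE = 1431000 / 11.1111
TE = 128790.0 N

128790.0


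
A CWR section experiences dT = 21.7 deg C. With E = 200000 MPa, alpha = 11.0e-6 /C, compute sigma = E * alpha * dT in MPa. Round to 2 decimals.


sigma = E * alpha * dT
sigma = 200000 * 11.0e-6 * 21.7
sigma = 2.2 * 21.7
sigma = 47.74 MPa

47.74


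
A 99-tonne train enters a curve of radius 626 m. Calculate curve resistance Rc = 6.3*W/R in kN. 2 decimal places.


Rc = 6.3 * W / R
Rc = 6.3 * 99 / 626
Rc = 623.7 / 626
Rc = 1.00 kN

1.00


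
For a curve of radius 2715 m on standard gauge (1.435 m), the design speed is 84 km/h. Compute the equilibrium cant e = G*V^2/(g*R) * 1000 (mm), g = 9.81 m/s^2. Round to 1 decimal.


Convert speed: V = 84 / 3.6 = 23.3333 m/s
Apply formula: e = 1.435 * 23.3333^2 / (9.81 * 2715)
e = 1.435 * 544.4444 / 26634.15
e = 0.029334 m = 29.3 mm

29.3


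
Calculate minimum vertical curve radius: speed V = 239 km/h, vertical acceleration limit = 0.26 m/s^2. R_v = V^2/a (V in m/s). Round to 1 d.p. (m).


Convert speed: V = 239 / 3.6 = 66.3889 m/s
V^2 = 4407.4846 m^2/s^2
R_v = 4407.4846 / 0.26
R_v = 16951.9 m

16951.9


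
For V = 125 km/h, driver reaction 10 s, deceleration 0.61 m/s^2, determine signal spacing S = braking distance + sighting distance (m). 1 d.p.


V = 125 / 3.6 = 34.7222 m/s
Braking distance = 34.7222^2 / (2*0.61) = 988.2235 m
Sighting distance = 34.7222 * 10 = 347.2222 m
S = 988.2235 + 347.2222 = 1335.4 m

1335.4


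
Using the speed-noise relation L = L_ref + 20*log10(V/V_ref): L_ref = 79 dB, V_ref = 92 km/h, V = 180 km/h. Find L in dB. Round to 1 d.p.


V/V_ref = 180 / 92 = 1.956522
log10(1.956522) = 0.291485
20 * 0.291485 = 5.8297
L = 79 + 5.8297 = 84.8 dB

84.8


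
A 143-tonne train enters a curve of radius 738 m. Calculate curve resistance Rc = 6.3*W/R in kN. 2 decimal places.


Rc = 6.3 * W / R
Rc = 6.3 * 143 / 738
Rc = 900.9 / 738
Rc = 1.22 kN

1.22


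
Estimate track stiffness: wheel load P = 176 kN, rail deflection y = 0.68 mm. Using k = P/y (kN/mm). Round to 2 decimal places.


Track stiffness k = P / y
k = 176 / 0.68
k = 258.82 kN/mm

258.82


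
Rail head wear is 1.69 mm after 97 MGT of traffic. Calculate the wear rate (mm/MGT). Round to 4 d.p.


Wear rate = total wear / cumulative tonnage
Rate = 1.69 / 97
Rate = 0.0174 mm/MGT

0.0174


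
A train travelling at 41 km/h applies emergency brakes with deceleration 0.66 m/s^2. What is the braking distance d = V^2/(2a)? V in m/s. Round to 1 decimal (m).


Convert speed: V = 41 / 3.6 = 11.3889 m/s
V^2 = 129.7068
d = 129.7068 / (2 * 0.66)
d = 129.7068 / 1.32
d = 98.3 m

98.3


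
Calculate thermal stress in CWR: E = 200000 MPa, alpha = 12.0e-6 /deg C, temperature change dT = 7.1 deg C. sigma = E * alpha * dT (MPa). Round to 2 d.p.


sigma = E * alpha * dT
sigma = 200000 * 12.0e-6 * 7.1
sigma = 2.4 * 7.1
sigma = 17.04 MPa

17.04


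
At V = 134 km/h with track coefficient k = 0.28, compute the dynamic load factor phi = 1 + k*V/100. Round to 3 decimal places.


phi = 1 + k * V / 100
phi = 1 + 0.28 * 134 / 100
phi = 1 + 0.3752
phi = 1.375

1.375


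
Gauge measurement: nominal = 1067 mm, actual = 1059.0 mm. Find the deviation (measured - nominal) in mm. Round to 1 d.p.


Deviation = measured - nominal
Deviation = 1059.0 - 1067
Deviation = -8.0 mm

-8.0


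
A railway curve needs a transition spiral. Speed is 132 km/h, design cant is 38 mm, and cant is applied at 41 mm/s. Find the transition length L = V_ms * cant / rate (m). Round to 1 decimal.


Convert speed: V = 132 / 3.6 = 36.6667 m/s
L = 36.6667 * 38 / 41
L = 1393.3333 / 41
L = 34.0 m

34.0


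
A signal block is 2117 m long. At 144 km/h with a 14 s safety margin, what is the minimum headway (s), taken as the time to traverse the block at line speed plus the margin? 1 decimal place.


V = 144 / 3.6 = 40.0 m/s
Block traversal time = 2117 / 40.0 = 52.925 s
Headway = 52.925 + 14
Headway = 66.9 s

66.9


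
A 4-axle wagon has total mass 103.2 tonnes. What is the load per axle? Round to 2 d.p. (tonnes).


Load per axle = total weight / number of axles
Load = 103.2 / 4
Load = 25.80 tonnes

25.80


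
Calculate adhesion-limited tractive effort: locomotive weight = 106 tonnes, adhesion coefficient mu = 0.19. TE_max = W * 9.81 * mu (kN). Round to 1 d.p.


TE_max = W * g * mu
TE_max = 106 * 9.81 * 0.19
TE_max = 1039.86 * 0.19
TE_max = 197.6 kN

197.6


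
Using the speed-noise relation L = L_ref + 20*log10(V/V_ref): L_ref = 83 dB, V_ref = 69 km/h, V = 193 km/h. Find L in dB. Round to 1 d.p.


V/V_ref = 193 / 69 = 2.797101
log10(2.797101) = 0.446708
20 * 0.446708 = 8.9342
L = 83 + 8.9342 = 91.9 dB

91.9


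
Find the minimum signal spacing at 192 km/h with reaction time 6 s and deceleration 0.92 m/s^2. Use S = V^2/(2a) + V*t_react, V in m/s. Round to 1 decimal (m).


V = 192 / 3.6 = 53.3333 m/s
Braking distance = 53.3333^2 / (2*0.92) = 1545.8937 m
Sighting distance = 53.3333 * 6 = 320.0 m
S = 1545.8937 + 320.0 = 1865.9 m

1865.9


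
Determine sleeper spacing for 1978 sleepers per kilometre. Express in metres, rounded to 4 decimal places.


Spacing = 1000 m / number of sleepers
Spacing = 1000 / 1978
Spacing = 0.5056 m

0.5056


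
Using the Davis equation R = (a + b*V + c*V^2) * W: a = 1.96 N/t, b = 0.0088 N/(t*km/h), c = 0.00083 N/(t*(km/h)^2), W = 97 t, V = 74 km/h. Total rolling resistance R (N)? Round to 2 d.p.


b*V = 0.0088 * 74 = 0.6512
c*V^2 = 0.00083 * 5476 = 4.54508
R_per_t = 1.96 + 0.6512 + 4.54508 = 7.15628 N/t
R_total = 7.15628 * 97 = 694.16 N

694.16


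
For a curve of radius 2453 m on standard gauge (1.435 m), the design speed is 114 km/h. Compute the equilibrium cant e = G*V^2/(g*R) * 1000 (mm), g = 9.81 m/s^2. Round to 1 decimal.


Convert speed: V = 114 / 3.6 = 31.6667 m/s
Apply formula: e = 1.435 * 31.6667^2 / (9.81 * 2453)
e = 1.435 * 1002.7778 / 24063.93
e = 0.059798 m = 59.8 mm

59.8


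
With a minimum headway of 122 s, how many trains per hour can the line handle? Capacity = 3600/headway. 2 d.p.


Capacity = 3600 / headway
Capacity = 3600 / 122
Capacity = 29.51 trains/hour

29.51


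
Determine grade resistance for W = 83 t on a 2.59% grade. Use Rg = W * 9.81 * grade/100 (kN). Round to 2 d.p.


Rg = W * 9.81 * grade / 100
Rg = 83 * 9.81 * 2.59 / 100
Rg = 814.23 * 0.0259
Rg = 21.09 kN

21.09


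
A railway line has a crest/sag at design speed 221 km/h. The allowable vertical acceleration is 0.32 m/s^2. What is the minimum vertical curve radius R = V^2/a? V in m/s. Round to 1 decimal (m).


Convert speed: V = 221 / 3.6 = 61.3889 m/s
V^2 = 3768.5957 m^2/s^2
R_v = 3768.5957 / 0.32
R_v = 11776.9 m

11776.9


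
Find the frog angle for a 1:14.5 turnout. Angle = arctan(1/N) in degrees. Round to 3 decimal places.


1/N = 1/14.5 = 0.068966
angle = arctan(0.068966) = 0.068856 rad
angle = 0.068856 * 180/pi = 3.945 degrees

3.945


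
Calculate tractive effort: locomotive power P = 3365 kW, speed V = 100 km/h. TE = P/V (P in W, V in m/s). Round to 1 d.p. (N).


Convert: P = 3365 kW = 3365000 W
V = 100 / 3.6 = 27.7778 m/s
TE = 3365000 / 27.7778
TE = 121140.0 N

121140.0


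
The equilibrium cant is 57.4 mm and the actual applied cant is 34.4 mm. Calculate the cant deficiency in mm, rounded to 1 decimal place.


Cant deficiency = equilibrium cant - actual cant
CD = 57.4 - 34.4
CD = 23.0 mm

23.0


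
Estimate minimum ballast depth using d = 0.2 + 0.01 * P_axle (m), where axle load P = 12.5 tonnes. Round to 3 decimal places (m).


d = 0.2 + 0.01 * 12.5
d = 0.2 + 0.125
d = 0.325 m

0.325


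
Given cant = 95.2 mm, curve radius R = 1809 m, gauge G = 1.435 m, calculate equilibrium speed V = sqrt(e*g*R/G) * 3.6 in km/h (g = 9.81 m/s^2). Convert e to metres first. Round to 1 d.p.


Convert cant: e = 95.2 mm = 0.0952 m
V_ms = sqrt(0.0952 * 9.81 * 1809 / 1.435)
V_ms = sqrt(1177.314849) = 34.312 m/s
V = 34.312 * 3.6 = 123.5 km/h

123.5


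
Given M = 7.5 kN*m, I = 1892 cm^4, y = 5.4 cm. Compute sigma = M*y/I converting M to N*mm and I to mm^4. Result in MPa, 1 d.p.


Convert units:
M = 7.5 kN*m = 7500000 N*mm
y = 5.4 cm = 54 mm
I = 1892 cm^4 = 18920000 mm^4
sigma = 7500000 * 54 / 18920000
sigma = 21.4 MPa

21.4


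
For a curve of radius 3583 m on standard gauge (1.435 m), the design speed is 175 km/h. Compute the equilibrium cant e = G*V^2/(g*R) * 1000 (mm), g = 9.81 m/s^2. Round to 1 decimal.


Convert speed: V = 175 / 3.6 = 48.6111 m/s
Apply formula: e = 1.435 * 48.6111^2 / (9.81 * 3583)
e = 1.435 * 2363.0401 / 35149.23
e = 0.096473 m = 96.5 mm

96.5


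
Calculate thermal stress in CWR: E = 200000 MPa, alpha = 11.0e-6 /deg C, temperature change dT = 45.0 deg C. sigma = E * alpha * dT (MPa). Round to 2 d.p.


sigma = E * alpha * dT
sigma = 200000 * 11.0e-6 * 45.0
sigma = 2.2 * 45.0
sigma = 99.00 MPa

99.00


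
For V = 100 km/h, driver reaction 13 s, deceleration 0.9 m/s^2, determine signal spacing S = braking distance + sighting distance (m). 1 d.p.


V = 100 / 3.6 = 27.7778 m/s
Braking distance = 27.7778^2 / (2*0.9) = 428.6694 m
Sighting distance = 27.7778 * 13 = 361.1111 m
S = 428.6694 + 361.1111 = 789.8 m

789.8


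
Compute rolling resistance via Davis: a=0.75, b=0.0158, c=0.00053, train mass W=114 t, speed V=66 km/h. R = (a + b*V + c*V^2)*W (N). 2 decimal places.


b*V = 0.0158 * 66 = 1.0428
c*V^2 = 0.00053 * 4356 = 2.30868
R_per_t = 0.75 + 1.0428 + 2.30868 = 4.10148 N/t
R_total = 4.10148 * 114 = 467.57 N

467.57


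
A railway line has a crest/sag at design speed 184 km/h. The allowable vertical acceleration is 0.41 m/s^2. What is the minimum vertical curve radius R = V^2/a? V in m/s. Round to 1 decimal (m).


Convert speed: V = 184 / 3.6 = 51.1111 m/s
V^2 = 2612.3457 m^2/s^2
R_v = 2612.3457 / 0.41
R_v = 6371.6 m

6371.6


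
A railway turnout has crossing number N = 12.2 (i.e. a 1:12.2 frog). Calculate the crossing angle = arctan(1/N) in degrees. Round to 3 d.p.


1/N = 1/12.2 = 0.081967
angle = arctan(0.081967) = 0.081784 rad
angle = 0.081784 * 180/pi = 4.686 degrees

4.686


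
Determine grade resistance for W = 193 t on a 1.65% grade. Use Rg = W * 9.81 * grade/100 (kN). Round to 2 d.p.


Rg = W * 9.81 * grade / 100
Rg = 193 * 9.81 * 1.65 / 100
Rg = 1893.33 * 0.0165
Rg = 31.24 kN

31.24


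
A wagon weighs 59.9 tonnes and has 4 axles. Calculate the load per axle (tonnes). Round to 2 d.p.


Load per axle = total weight / number of axles
Load = 59.9 / 4
Load = 14.98 tonnes

14.98


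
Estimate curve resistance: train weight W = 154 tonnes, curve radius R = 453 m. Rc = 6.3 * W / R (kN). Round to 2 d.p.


Rc = 6.3 * W / R
Rc = 6.3 * 154 / 453
Rc = 970.2 / 453
Rc = 2.14 kN

2.14


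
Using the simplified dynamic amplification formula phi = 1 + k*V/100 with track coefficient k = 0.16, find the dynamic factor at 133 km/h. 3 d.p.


phi = 1 + k * V / 100
phi = 1 + 0.16 * 133 / 100
phi = 1 + 0.2128
phi = 1.213

1.213


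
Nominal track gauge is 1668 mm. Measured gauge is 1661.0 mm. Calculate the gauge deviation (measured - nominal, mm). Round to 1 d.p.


Deviation = measured - nominal
Deviation = 1661.0 - 1668
Deviation = -7.0 mm

-7.0


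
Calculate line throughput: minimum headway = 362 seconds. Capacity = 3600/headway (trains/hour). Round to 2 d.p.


Capacity = 3600 / headway
Capacity = 3600 / 362
Capacity = 9.94 trains/hour

9.94


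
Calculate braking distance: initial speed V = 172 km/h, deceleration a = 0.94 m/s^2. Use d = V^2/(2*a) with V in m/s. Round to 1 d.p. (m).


Convert speed: V = 172 / 3.6 = 47.7778 m/s
V^2 = 2282.716
d = 2282.716 / (2 * 0.94)
d = 2282.716 / 1.88
d = 1214.2 m

1214.2


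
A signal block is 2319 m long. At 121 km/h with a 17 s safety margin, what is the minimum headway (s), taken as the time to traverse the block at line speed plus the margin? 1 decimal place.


V = 121 / 3.6 = 33.6111 m/s
Block traversal time = 2319 / 33.6111 = 68.995 s
Headway = 68.995 + 17
Headway = 86.0 s

86.0


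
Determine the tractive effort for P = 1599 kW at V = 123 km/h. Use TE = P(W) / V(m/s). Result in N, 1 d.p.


Convert: P = 1599 kW = 1599000 W
V = 123 / 3.6 = 34.1667 m/s
TE = 1599000 / 34.1667
TE = 46800.0 N

46800.0


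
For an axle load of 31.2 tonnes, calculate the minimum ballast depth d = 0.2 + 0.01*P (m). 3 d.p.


d = 0.2 + 0.01 * 31.2
d = 0.2 + 0.312
d = 0.512 m

0.512


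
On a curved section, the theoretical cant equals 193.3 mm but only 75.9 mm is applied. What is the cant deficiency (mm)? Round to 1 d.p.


Cant deficiency = equilibrium cant - actual cant
CD = 193.3 - 75.9
CD = 117.4 mm

117.4


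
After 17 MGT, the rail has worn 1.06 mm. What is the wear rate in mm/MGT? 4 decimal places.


Wear rate = total wear / cumulative tonnage
Rate = 1.06 / 17
Rate = 0.0624 mm/MGT

0.0624


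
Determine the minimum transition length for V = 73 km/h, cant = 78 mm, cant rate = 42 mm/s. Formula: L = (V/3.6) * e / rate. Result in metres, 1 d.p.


Convert speed: V = 73 / 3.6 = 20.2778 m/s
L = 20.2778 * 78 / 42
L = 1581.6667 / 42
L = 37.7 m

37.7


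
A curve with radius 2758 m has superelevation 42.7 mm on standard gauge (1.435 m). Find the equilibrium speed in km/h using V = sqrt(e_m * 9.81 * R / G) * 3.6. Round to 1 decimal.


Convert cant: e = 42.7 mm = 0.0427 m
V_ms = sqrt(0.0427 * 9.81 * 2758 / 1.435)
V_ms = sqrt(805.08038) = 28.3739 m/s
V = 28.3739 * 3.6 = 102.1 km/h

102.1


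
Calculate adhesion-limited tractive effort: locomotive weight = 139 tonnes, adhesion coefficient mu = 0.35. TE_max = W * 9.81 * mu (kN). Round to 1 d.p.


TE_max = W * g * mu
TE_max = 139 * 9.81 * 0.35
TE_max = 1363.59 * 0.35
TE_max = 477.3 kN

477.3


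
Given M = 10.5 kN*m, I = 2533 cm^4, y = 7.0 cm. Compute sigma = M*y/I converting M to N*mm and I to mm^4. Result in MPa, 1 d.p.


Convert units:
M = 10.5 kN*m = 10500000 N*mm
y = 7.0 cm = 70 mm
I = 2533 cm^4 = 25330000 mm^4
sigma = 10500000 * 70 / 25330000
sigma = 29.0 MPa

29.0


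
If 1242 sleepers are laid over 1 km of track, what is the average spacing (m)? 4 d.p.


Spacing = 1000 m / number of sleepers
Spacing = 1000 / 1242
Spacing = 0.8052 m

0.8052


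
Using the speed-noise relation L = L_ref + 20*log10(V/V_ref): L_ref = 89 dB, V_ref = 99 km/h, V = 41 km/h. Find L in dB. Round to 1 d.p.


V/V_ref = 41 / 99 = 0.414141
log10(0.414141) = -0.382851
20 * -0.382851 = -7.657
L = 89 + -7.657 = 81.3 dB

81.3


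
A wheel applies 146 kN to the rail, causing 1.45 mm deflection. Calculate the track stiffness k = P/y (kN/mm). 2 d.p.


Track stiffness k = P / y
k = 146 / 1.45
k = 100.69 kN/mm

100.69


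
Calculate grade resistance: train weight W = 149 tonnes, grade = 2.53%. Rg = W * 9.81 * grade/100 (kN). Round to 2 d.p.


Rg = W * 9.81 * grade / 100
Rg = 149 * 9.81 * 2.53 / 100
Rg = 1461.69 * 0.0253
Rg = 36.98 kN

36.98


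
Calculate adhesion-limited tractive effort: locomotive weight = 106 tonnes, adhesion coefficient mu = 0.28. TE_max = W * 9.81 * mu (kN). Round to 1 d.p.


TE_max = W * g * mu
TE_max = 106 * 9.81 * 0.28
TE_max = 1039.86 * 0.28
TE_max = 291.2 kN

291.2


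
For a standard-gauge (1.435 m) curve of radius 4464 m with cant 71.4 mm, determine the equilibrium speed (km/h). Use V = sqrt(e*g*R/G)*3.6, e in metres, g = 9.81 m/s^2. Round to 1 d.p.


Convert cant: e = 71.4 mm = 0.0714 m
V_ms = sqrt(0.0714 * 9.81 * 4464 / 1.435)
V_ms = sqrt(2178.911063) = 46.6788 m/s
V = 46.6788 * 3.6 = 168.0 km/h

168.0


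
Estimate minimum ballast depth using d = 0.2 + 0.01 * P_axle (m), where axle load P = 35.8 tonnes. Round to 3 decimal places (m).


d = 0.2 + 0.01 * 35.8
d = 0.2 + 0.358
d = 0.558 m

0.558


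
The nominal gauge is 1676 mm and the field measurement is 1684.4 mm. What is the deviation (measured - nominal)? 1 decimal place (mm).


Deviation = measured - nominal
Deviation = 1684.4 - 1676
Deviation = 8.4 mm

8.4


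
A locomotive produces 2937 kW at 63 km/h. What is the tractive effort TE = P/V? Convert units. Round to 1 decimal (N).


Convert: P = 2937 kW = 2937000 W
V = 63 / 3.6 = 17.5 m/s
TE = 2937000 / 17.5
TE = 167828.6 N

167828.6


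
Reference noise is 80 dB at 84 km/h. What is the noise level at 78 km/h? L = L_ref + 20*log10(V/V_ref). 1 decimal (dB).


V/V_ref = 78 / 84 = 0.928571
log10(0.928571) = -0.032185
20 * -0.032185 = -0.6437
L = 80 + -0.6437 = 79.4 dB

79.4


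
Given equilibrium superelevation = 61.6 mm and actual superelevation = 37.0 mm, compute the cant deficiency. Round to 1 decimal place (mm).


Cant deficiency = equilibrium cant - actual cant
CD = 61.6 - 37.0
CD = 24.6 mm

24.6


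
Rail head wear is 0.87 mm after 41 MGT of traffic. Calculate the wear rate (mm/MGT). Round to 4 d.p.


Wear rate = total wear / cumulative tonnage
Rate = 0.87 / 41
Rate = 0.0212 mm/MGT

0.0212


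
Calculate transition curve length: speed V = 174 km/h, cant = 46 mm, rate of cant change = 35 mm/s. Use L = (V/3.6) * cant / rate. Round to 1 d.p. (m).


Convert speed: V = 174 / 3.6 = 48.3333 m/s
L = 48.3333 * 46 / 35
L = 2223.3333 / 35
L = 63.5 m

63.5


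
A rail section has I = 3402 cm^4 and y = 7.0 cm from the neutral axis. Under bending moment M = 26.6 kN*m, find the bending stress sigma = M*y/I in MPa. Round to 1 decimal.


Convert units:
M = 26.6 kN*m = 26600000 N*mm
y = 7.0 cm = 70 mm
I = 3402 cm^4 = 34020000 mm^4
sigma = 26600000 * 70 / 34020000
sigma = 54.7 MPa

54.7


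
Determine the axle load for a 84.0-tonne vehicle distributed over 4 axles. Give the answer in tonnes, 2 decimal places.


Load per axle = total weight / number of axles
Load = 84.0 / 4
Load = 21.00 tonnes

21.00


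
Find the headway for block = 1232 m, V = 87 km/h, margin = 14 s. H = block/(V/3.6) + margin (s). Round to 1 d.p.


V = 87 / 3.6 = 24.1667 m/s
Block traversal time = 1232 / 24.1667 = 50.9793 s
Headway = 50.9793 + 14
Headway = 65.0 s

65.0
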